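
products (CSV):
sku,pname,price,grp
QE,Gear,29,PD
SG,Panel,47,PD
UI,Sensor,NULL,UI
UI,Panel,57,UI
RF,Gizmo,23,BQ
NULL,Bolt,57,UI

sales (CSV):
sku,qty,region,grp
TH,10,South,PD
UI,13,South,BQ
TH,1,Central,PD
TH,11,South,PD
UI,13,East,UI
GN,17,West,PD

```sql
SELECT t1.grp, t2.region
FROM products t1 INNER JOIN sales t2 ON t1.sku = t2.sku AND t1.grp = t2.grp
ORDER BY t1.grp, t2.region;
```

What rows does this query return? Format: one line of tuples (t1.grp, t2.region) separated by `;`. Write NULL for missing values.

(UI, East); (UI, East)

INNER JOIN keeps only pairs where the ON condition holds.
Matching on t1.sku = t2.sku AND t1.grp = t2.grp. A NULL in a compared column never satisfies the condition.
- t1 (sku=QE, grp=PD) has no partner → excluded.
- t1 (sku=SG, grp=PD) has no partner → excluded.
- t1 (sku=UI, grp=UI) pairs with 1 row(s) of t2.
- t1 (sku=UI, grp=UI) pairs with 1 row(s) of t2.
- t1 (sku=RF, grp=BQ) has no partner → excluded.
- t1 (sku=NULL, grp=UI) has no partner → excluded.
After projecting and ordering:
t1.grp | t2.region
UI | East
UI | East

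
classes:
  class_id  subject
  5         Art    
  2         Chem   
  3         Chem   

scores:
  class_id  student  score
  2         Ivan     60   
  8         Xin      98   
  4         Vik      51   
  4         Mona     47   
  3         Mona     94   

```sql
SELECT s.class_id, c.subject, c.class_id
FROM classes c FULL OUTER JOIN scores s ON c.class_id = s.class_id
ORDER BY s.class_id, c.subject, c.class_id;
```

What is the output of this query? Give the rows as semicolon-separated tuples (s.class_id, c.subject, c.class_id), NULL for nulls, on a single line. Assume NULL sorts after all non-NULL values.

(2, Chem, 2); (3, Chem, 3); (4, NULL, NULL); (4, NULL, NULL); (8, NULL, NULL); (NULL, Art, 5)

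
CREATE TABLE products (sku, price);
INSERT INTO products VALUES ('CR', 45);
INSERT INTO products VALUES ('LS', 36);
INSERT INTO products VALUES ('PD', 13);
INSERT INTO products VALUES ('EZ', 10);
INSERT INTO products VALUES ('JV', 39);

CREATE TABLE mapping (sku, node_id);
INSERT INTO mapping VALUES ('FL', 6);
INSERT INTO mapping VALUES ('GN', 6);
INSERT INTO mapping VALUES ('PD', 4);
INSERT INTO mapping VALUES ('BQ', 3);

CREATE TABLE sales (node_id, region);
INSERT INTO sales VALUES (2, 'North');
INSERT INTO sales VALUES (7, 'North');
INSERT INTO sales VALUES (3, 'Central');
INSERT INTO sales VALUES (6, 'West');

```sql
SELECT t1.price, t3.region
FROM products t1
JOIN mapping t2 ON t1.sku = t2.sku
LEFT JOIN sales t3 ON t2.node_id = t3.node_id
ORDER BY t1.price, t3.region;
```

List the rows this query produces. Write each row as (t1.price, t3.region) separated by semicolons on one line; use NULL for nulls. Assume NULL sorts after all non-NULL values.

(13, NULL)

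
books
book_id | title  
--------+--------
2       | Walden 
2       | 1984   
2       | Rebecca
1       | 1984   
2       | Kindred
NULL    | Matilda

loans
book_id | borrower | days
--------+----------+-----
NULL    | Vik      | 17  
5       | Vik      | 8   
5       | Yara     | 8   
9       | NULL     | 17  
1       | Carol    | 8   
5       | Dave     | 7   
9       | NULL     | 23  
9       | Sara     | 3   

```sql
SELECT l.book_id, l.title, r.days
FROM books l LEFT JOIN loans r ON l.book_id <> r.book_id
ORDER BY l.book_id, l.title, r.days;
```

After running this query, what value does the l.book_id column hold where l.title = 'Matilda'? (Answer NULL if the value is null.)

LEFT JOIN keeps every row from `books`; unmatched rows get NULL for `loans`'s columns.
Matching on l.book_id <> r.book_id. A NULL in a compared column never satisfies the condition.
Matched pairs: 34; unmatched l rows kept: 1.

NULL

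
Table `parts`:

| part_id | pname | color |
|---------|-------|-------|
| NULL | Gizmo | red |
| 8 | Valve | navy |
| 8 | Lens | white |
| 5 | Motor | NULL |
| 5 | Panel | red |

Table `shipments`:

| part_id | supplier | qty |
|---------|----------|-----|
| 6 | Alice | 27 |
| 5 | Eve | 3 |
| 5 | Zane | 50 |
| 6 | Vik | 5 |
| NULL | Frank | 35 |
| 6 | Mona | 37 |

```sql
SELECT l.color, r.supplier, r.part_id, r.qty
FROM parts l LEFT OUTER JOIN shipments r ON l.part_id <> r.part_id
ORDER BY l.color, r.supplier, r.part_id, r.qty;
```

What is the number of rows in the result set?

LEFT JOIN keeps every row from `parts`; unmatched rows get NULL for `shipments`'s columns.
Matching on l.part_id <> r.part_id. A NULL in a compared column never satisfies the condition.
Matched pairs: 16; unmatched l rows kept: 1.
Total: 16 matched + 1 padded = 17 rows.

17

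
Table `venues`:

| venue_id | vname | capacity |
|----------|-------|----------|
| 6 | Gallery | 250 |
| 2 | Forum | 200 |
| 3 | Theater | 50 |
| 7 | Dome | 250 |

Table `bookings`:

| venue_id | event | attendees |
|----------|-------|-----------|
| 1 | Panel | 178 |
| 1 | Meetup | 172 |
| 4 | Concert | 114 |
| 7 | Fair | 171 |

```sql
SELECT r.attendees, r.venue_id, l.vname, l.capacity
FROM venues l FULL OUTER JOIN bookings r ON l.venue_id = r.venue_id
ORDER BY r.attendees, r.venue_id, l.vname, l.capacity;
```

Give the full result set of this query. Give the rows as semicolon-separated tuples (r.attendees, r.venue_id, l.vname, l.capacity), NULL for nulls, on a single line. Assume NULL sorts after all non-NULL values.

FULL OUTER JOIN keeps every row from both sides; unmatched rows get NULL for the other side's columns.
Matching on l.venue_id = r.venue_id.
Matched pairs: 1; unmatched l rows kept: 3; unmatched r rows kept: 3.

(114, 4, NULL, NULL); (171, 7, Dome, 250); (172, 1, NULL, NULL); (178, 1, NULL, NULL); (NULL, NULL, Forum, 200); (NULL, NULL, Gallery, 250); (NULL, NULL, Theater, 50)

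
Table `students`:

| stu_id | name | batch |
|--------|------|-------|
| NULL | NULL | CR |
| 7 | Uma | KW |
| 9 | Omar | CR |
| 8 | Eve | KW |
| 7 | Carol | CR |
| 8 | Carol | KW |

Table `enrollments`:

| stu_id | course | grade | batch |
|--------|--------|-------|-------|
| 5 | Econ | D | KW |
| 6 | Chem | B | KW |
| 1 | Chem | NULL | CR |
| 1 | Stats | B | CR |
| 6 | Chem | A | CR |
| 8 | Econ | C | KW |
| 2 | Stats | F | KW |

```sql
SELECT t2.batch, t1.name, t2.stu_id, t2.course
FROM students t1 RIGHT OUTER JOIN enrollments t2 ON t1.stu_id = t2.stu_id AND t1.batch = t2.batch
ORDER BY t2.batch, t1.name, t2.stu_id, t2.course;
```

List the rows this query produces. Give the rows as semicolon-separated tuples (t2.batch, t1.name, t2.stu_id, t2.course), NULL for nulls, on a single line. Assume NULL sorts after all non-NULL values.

RIGHT JOIN keeps every row from `enrollments`; unmatched rows get NULL for `students`'s columns.
Matching on t1.stu_id = t2.stu_id AND t1.batch = t2.batch. A NULL in a compared column never satisfies the condition.
Matched pairs: 2; unmatched t2 rows kept: 6.

(CR, NULL, 1, Chem); (CR, NULL, 1, Stats); (CR, NULL, 6, Chem); (KW, Carol, 8, Econ); (KW, Eve, 8, Econ); (KW, NULL, 2, Stats); (KW, NULL, 5, Econ); (KW, NULL, 6, Chem)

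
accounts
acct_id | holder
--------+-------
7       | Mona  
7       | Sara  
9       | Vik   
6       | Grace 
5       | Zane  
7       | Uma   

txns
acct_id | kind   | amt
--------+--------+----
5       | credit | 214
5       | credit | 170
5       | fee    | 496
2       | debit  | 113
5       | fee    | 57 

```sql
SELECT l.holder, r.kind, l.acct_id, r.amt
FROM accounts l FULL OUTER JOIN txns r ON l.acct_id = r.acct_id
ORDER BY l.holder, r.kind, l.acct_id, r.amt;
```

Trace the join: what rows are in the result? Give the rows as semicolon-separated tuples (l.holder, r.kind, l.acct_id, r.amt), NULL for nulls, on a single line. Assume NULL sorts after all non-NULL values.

FULL OUTER JOIN keeps every row from both sides; unmatched rows get NULL for the other side's columns.
Matching on l.acct_id = r.acct_id.
- acct_id=7: no r row matches, row kept with r columns NULL.
- acct_id=7: no r row matches, row kept with r columns NULL.
- acct_id=9: no r row matches, row kept with r columns NULL.
- acct_id=6: no r row matches, row kept with r columns NULL.
- acct_id=5: 4 matching r row(s), so 4 row(s) emitted.
- acct_id=7: no r row matches, row kept with r columns NULL.
- plus 1 unmatched r row(s), each kept with NULL l columns.
After projecting and ordering:
l.holder | r.kind | l.acct_id | r.amt
Grace | NULL | 6 | NULL
Mona | NULL | 7 | NULL
Sara | NULL | 7 | NULL
Uma | NULL | 7 | NULL
Vik | NULL | 9 | NULL
Zane | credit | 5 | 170
Zane | credit | 5 | 214
Zane | fee | 5 | 57
Zane | fee | 5 | 496
NULL | debit | NULL | 113

(Grace, NULL, 6, NULL); (Mona, NULL, 7, NULL); (Sara, NULL, 7, NULL); (Uma, NULL, 7, NULL); (Vik, NULL, 9, NULL); (Zane, credit, 5, 170); (Zane, credit, 5, 214); (Zane, fee, 5, 57); (Zane, fee, 5, 496); (NULL, debit, NULL, 113)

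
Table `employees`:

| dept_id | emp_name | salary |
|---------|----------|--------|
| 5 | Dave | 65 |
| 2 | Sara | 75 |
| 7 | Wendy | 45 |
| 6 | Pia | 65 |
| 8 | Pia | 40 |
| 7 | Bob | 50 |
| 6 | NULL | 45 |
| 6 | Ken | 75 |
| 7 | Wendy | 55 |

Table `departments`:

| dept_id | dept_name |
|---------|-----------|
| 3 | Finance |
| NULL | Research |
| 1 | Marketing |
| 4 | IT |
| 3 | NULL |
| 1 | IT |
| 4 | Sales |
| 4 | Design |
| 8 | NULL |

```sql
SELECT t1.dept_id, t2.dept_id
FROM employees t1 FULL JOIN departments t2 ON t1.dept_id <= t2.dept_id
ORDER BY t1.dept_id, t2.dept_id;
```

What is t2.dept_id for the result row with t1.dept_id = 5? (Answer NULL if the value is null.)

8

FULL OUTER JOIN keeps every row from both sides; unmatched rows get NULL for the other side's columns.
Matching on t1.dept_id <= t2.dept_id. A NULL in a compared column never satisfies the condition.
- t1 (dept_id=5) pairs with 1 row(s) of t2.
- t1 (dept_id=2) pairs with 6 row(s) of t2.
- t1 (dept_id=7) pairs with 1 row(s) of t2.
- t1 (dept_id=6) pairs with 1 row(s) of t2.
- t1 (dept_id=8) pairs with 1 row(s) of t2.
- t1 (dept_id=7) pairs with 1 row(s) of t2.
- t1 (dept_id=6) pairs with 1 row(s) of t2.
- t1 (dept_id=6) pairs with 1 row(s) of t2.
- t1 (dept_id=7) pairs with 1 row(s) of t2.
- 3 row(s) from t2 found no t1 partner → padded with NULL.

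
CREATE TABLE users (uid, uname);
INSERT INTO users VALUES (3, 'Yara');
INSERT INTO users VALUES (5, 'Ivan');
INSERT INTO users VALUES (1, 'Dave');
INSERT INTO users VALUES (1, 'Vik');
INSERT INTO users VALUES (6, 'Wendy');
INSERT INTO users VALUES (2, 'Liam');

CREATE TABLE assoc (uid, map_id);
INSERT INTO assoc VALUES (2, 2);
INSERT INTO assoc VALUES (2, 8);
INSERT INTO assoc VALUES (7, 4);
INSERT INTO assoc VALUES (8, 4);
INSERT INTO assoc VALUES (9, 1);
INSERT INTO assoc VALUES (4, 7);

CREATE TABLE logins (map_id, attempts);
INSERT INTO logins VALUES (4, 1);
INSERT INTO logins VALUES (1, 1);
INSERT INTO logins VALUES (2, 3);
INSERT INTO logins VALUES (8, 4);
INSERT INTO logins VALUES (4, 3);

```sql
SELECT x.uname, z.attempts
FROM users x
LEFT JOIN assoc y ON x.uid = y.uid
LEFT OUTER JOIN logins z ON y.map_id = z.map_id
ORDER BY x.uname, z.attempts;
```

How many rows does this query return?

7

Evaluate left to right. First `users x LEFT JOIN assoc y` on uid: 7 row(s).
Then LEFT JOIN `logins z` on map_id: each of those 7 rows is kept; rows whose y.map_id has no match in z get NULL for z's columns.
Result: 7 row(s).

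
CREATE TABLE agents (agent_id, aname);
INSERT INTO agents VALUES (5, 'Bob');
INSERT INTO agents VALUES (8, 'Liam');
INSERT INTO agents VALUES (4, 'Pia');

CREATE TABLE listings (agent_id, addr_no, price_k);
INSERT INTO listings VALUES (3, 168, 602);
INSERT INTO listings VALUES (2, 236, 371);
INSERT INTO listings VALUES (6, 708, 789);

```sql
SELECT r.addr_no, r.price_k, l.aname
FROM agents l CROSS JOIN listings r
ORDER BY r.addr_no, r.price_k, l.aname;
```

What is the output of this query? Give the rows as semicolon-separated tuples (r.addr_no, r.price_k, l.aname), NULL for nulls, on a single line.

CROSS JOIN pairs every row of `agents` with every row of `listings`: 3 × 3 = 9 rows.
After projecting and ordering:
r.addr_no | r.price_k | l.aname
168 | 602 | Bob
168 | 602 | Liam
168 | 602 | Pia
236 | 371 | Bob
236 | 371 | Liam
236 | 371 | Pia
708 | 789 | Bob
708 | 789 | Liam
708 | 789 | Pia

(168, 602, Bob); (168, 602, Liam); (168, 602, Pia); (236, 371, Bob); (236, 371, Liam); (236, 371, Pia); (708, 789, Bob); (708, 789, Liam); (708, 789, Pia)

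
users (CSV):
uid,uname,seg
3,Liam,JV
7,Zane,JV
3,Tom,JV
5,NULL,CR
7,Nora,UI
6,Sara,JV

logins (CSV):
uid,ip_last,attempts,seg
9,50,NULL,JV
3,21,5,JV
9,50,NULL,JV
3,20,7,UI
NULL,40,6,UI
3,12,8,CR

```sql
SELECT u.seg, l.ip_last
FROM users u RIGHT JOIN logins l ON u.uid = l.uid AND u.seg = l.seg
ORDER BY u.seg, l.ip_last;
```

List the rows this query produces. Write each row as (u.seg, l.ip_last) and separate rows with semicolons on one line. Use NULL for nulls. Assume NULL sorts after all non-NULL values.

(JV, 21); (JV, 21); (NULL, 12); (NULL, 20); (NULL, 40); (NULL, 50); (NULL, 50)

RIGHT JOIN keeps every row from `logins`; unmatched rows get NULL for `users`'s columns.
Matching on u.uid = l.uid AND u.seg = l.seg. A NULL in a compared column never satisfies the condition.
Matched pairs: 2; unmatched l rows kept: 5.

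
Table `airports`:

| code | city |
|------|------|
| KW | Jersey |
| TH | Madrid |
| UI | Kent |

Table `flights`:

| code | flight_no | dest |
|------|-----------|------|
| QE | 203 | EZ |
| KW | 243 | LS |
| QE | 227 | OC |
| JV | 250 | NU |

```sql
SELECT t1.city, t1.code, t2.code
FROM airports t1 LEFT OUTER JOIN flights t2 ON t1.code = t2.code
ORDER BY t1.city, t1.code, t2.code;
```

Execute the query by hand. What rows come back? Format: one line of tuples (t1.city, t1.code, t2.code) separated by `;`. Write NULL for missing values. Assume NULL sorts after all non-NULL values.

(Jersey, KW, KW); (Kent, UI, NULL); (Madrid, TH, NULL)

LEFT JOIN keeps every row from `airports`; unmatched rows get NULL for `flights`'s columns.
Matching on t1.code = t2.code.
Matched pairs: 1; unmatched t1 rows kept: 2.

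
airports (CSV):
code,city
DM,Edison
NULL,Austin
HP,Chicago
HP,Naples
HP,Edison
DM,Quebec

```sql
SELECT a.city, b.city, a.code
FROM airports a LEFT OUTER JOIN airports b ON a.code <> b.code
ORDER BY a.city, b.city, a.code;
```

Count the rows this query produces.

LEFT JOIN keeps every row from `airports a`; unmatched rows get NULL for `airports b`'s columns.
Matching on a.code <> b.code. A NULL in a compared column never satisfies the condition.
- a (code=DM) pairs with 3 row(s) of b.
- a (code=NULL) has no partner → padded with NULL.
- a (code=HP) pairs with 2 row(s) of b.
- a (code=HP) pairs with 2 row(s) of b.
- a (code=HP) pairs with 2 row(s) of b.
- a (code=DM) pairs with 3 row(s) of b.
Total: 12 matched + 1 padded = 13 rows.

13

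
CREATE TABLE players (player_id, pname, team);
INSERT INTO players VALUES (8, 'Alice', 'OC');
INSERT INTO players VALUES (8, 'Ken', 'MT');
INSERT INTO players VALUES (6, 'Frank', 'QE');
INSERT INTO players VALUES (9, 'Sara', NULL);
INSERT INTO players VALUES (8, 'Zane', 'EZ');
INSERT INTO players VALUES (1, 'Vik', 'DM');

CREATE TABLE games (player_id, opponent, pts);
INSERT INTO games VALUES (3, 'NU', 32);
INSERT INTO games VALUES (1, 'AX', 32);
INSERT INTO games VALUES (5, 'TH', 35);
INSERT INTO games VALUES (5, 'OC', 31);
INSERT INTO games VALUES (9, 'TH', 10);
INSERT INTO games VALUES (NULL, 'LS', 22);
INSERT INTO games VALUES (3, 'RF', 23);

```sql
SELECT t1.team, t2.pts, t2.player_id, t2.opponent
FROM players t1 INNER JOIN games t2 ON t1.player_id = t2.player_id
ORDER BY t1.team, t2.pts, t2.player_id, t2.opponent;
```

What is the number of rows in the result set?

2

INNER JOIN keeps only pairs where the ON condition holds.
Matching on t1.player_id = t2.player_id. A NULL in a compared column never satisfies the condition.
- t1[0] player_id=8 → no match; dropped.
- t1[1] player_id=8 → no match; dropped.
- t1[2] player_id=6 → no match; dropped.
- t1[3] player_id=9 → 1 match(es) in t2 → 1 row(s).
- t1[4] player_id=8 → no match; dropped.
- t1[5] player_id=1 → 1 match(es) in t2 → 1 row(s).
Total: 2 rows.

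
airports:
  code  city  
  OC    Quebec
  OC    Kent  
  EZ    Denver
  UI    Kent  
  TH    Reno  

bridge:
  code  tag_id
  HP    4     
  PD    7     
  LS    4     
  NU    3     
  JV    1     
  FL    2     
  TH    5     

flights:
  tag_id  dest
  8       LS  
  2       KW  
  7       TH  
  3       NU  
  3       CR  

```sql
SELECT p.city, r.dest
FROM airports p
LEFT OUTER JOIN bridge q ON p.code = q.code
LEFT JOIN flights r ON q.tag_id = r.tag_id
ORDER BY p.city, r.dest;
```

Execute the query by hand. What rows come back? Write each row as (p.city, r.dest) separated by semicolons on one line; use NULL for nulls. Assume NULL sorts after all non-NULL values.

(Denver, NULL); (Kent, NULL); (Kent, NULL); (Quebec, NULL); (Reno, NULL)

Evaluate left to right. First `airports p LEFT JOIN bridge q` on code: 5 row(s).
Then LEFT JOIN `flights r` on tag_id: each of those 5 rows is kept; rows whose q.tag_id has no match in r get NULL for r's columns.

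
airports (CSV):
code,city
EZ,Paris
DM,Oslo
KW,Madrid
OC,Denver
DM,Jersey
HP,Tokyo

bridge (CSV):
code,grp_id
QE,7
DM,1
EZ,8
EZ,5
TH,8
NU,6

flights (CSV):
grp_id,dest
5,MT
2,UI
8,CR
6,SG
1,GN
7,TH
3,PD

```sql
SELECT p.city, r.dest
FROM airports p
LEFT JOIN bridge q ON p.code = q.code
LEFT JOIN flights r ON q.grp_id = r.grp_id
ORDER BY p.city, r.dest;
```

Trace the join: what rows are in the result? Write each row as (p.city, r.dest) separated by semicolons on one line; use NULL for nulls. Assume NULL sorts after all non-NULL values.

Step 1 — p LEFT JOIN q on code → 7 row(s).
Then LEFT JOIN `flights r` on grp_id: each of those 7 rows is kept; rows whose q.grp_id has no match in r get NULL for r's columns.

(Denver, NULL); (Jersey, GN); (Madrid, NULL); (Oslo, GN); (Paris, CR); (Paris, MT); (Tokyo, NULL)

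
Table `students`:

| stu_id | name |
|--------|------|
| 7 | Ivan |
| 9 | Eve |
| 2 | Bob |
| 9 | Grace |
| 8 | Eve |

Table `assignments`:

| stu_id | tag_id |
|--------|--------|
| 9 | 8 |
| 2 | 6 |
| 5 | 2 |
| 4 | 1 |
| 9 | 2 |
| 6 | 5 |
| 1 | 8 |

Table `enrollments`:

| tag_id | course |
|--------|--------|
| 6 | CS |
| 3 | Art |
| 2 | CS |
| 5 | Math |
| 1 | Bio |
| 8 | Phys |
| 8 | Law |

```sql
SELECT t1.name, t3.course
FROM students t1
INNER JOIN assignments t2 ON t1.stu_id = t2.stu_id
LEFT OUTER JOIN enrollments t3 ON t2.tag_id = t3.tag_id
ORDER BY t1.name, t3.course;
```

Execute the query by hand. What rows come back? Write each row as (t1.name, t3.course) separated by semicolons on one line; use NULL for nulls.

Evaluate left to right. First `students t1 INNER JOIN assignments t2` on stu_id: 5 row(s).
Then LEFT JOIN `enrollments t3` on tag_id: each of those 5 rows is kept; rows whose t2.tag_id has no match in t3 get NULL for t3's columns.

(Bob, CS); (Eve, CS); (Eve, Law); (Eve, Phys); (Grace, CS); (Grace, Law); (Grace, Phys)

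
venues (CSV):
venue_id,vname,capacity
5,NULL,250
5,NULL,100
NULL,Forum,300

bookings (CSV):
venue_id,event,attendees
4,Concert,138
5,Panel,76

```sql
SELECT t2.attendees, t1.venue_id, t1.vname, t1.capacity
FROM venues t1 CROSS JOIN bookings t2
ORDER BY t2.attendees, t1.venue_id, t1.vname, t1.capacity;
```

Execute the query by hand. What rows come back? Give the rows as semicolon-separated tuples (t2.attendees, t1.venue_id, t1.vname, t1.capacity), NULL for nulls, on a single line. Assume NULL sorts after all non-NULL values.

(76, 5, NULL, 100); (76, 5, NULL, 250); (76, NULL, Forum, 300); (138, 5, NULL, 100); (138, 5, NULL, 250); (138, NULL, Forum, 300)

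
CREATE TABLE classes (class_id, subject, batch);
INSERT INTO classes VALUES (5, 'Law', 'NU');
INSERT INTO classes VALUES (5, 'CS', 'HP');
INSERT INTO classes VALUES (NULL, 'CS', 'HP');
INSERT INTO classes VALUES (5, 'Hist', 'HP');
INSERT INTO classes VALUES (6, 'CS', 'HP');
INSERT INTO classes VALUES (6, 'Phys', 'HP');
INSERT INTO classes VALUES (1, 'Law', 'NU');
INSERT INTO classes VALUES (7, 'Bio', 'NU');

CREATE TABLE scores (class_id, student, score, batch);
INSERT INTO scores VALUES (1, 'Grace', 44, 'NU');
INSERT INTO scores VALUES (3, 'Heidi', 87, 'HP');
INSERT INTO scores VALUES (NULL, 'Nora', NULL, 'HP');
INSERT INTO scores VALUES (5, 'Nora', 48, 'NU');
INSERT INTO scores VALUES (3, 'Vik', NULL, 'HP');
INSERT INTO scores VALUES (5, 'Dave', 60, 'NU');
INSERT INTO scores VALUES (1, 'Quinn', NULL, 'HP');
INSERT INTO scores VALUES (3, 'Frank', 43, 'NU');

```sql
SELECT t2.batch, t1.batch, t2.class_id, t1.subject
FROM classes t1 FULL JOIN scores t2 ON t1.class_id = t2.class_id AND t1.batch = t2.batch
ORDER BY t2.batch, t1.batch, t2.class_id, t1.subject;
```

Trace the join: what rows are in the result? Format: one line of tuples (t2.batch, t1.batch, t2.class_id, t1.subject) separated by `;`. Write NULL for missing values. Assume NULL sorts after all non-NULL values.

FULL OUTER JOIN keeps every row from both sides; unmatched rows get NULL for the other side's columns.
Matching on t1.class_id = t2.class_id AND t1.batch = t2.batch. A NULL in a compared column never satisfies the condition.
- t1[0] class_id=5, batch=NU → 2 match(es) in t2 → 2 row(s).
- t1[1] class_id=5, batch=HP → no match; kept with NULLs on the t2 side.
- t1[2] class_id=NULL, batch=HP → no match; kept with NULLs on the t2 side.
- t1[3] class_id=5, batch=HP → no match; kept with NULLs on the t2 side.
- t1[4] class_id=6, batch=HP → no match; kept with NULLs on the t2 side.
- t1[5] class_id=6, batch=HP → no match; kept with NULLs on the t2 side.
- t1[6] class_id=1, batch=NU → 1 match(es) in t2 → 1 row(s).
- t1[7] class_id=7, batch=NU → no match; kept with NULLs on the t2 side.
- plus 5 unmatched t2 row(s), each kept with NULL t1 columns.

(HP, NULL, 1, NULL); (HP, NULL, 3, NULL); (HP, NULL, 3, NULL); (HP, NULL, NULL, NULL); (NU, NU, 1, Law); (NU, NU, 5, Law); (NU, NU, 5, Law); (NU, NULL, 3, NULL); (NULL, HP, NULL, CS); (NULL, HP, NULL, CS); (NULL, HP, NULL, CS); (NULL, HP, NULL, Hist); (NULL, HP, NULL, Phys); (NULL, NU, NULL, Bio)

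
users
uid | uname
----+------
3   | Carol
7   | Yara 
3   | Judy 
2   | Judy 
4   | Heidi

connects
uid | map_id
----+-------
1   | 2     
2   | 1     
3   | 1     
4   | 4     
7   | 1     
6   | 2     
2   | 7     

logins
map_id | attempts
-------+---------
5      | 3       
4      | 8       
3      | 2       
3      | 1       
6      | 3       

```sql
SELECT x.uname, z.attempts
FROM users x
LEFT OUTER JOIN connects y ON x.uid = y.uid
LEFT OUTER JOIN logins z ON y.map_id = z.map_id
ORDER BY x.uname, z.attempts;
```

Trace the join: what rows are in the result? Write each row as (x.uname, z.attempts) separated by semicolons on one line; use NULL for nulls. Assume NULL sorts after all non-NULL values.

(Carol, NULL); (Heidi, 8); (Judy, NULL); (Judy, NULL); (Judy, NULL); (Yara, NULL)

Evaluate left to right. First `users x LEFT JOIN connects y` on uid: 6 row(s).
Then LEFT JOIN `logins z` on map_id: each of those 6 rows is kept; rows whose y.map_id has no match in z get NULL for z's columns.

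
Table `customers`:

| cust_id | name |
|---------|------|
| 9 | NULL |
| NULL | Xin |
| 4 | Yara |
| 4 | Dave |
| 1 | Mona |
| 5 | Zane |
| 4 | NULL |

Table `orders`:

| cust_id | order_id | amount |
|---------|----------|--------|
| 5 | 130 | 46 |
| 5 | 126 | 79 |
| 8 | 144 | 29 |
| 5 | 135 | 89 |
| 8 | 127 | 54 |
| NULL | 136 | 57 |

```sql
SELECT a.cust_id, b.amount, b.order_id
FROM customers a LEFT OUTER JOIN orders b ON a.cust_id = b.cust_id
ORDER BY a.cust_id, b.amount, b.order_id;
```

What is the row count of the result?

LEFT JOIN keeps every row from `customers`; unmatched rows get NULL for `orders`'s columns.
Matching on a.cust_id = b.cust_id. A NULL in a compared column never satisfies the condition.
- cust_id=9: no b row matches, row kept with b columns NULL.
- cust_id=NULL: no b row matches, row kept with b columns NULL.
- cust_id=4: no b row matches, row kept with b columns NULL.
- cust_id=4: no b row matches, row kept with b columns NULL.
- cust_id=1: no b row matches, row kept with b columns NULL.
- cust_id=5: 3 matching b row(s), so 3 row(s) emitted.
- cust_id=4: no b row matches, row kept with b columns NULL.
Total: 3 matched + 6 padded = 9 rows.

9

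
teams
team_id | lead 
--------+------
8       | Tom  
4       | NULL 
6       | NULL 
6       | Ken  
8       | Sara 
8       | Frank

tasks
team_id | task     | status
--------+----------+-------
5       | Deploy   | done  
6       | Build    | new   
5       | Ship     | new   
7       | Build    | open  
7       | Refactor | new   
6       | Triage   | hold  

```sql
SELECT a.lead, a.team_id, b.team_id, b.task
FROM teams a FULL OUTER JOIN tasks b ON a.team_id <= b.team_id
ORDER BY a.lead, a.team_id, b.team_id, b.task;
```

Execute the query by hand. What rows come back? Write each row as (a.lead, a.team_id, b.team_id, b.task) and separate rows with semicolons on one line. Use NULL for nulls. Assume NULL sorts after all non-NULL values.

FULL OUTER JOIN keeps every row from both sides; unmatched rows get NULL for the other side's columns.
Matching on a.team_id <= b.team_id.
- a (team_id=8) has no partner → padded with NULL.
- a (team_id=4) pairs with 6 row(s) of b.
- a (team_id=6) pairs with 4 row(s) of b.
- a (team_id=6) pairs with 4 row(s) of b.
- a (team_id=8) has no partner → padded with NULL.
- a (team_id=8) has no partner → padded with NULL.

(Frank, 8, NULL, NULL); (Ken, 6, 6, Build); (Ken, 6, 6, Triage); (Ken, 6, 7, Build); (Ken, 6, 7, Refactor); (Sara, 8, NULL, NULL); (Tom, 8, NULL, NULL); (NULL, 4, 5, Deploy); (NULL, 4, 5, Ship); (NULL, 4, 6, Build); (NULL, 4, 6, Triage); (NULL, 4, 7, Build); (NULL, 4, 7, Refactor); (NULL, 6, 6, Build); (NULL, 6, 6, Triage); (NULL, 6, 7, Build); (NULL, 6, 7, Refactor)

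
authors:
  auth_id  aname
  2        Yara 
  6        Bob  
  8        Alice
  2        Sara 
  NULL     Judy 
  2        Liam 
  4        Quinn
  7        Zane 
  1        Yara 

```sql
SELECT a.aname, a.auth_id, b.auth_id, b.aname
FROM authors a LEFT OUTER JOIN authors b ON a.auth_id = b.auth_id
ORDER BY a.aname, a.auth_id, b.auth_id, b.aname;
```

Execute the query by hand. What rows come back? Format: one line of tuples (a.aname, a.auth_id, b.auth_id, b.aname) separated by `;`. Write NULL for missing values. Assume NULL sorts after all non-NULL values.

(Alice, 8, 8, Alice); (Bob, 6, 6, Bob); (Judy, NULL, NULL, NULL); (Liam, 2, 2, Liam); (Liam, 2, 2, Sara); (Liam, 2, 2, Yara); (Quinn, 4, 4, Quinn); (Sara, 2, 2, Liam); (Sara, 2, 2, Sara); (Sara, 2, 2, Yara); (Yara, 1, 1, Yara); (Yara, 2, 2, Liam); (Yara, 2, 2, Sara); (Yara, 2, 2, Yara); (Zane, 7, 7, Zane)

LEFT JOIN keeps every row from `authors a`; unmatched rows get NULL for `authors b`'s columns.
Matching on a.auth_id = b.auth_id. A NULL in a compared column never satisfies the condition.
- a[0] auth_id=2 → 3 match(es) in b → 3 row(s).
- a[1] auth_id=6 → 1 match(es) in b → 1 row(s).
- a[2] auth_id=8 → 1 match(es) in b → 1 row(s).
- a[3] auth_id=2 → 3 match(es) in b → 3 row(s).
- a[4] auth_id=NULL → no match; kept with NULLs on the b side.
- a[5] auth_id=2 → 3 match(es) in b → 3 row(s).
- a[6] auth_id=4 → 1 match(es) in b → 1 row(s).
- a[7] auth_id=7 → 1 match(es) in b → 1 row(s).
- a[8] auth_id=1 → 1 match(es) in b → 1 row(s).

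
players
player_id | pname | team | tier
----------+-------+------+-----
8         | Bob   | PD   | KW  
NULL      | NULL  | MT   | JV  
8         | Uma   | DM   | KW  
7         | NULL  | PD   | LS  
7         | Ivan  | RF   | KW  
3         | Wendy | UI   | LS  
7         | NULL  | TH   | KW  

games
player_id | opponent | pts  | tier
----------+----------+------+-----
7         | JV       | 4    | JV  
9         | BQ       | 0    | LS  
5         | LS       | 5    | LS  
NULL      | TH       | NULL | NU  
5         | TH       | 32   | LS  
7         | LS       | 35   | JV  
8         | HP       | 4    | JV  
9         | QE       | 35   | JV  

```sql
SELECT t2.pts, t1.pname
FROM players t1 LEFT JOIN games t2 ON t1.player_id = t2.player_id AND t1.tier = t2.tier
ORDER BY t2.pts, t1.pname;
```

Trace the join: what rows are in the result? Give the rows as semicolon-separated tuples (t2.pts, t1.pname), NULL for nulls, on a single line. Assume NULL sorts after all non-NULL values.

(NULL, Bob); (NULL, Ivan); (NULL, Uma); (NULL, Wendy); (NULL, NULL); (NULL, NULL); (NULL, NULL)

LEFT JOIN keeps every row from `players`; unmatched rows get NULL for `games`'s columns.
Matching on t1.player_id = t2.player_id AND t1.tier = t2.tier. A NULL in a compared column never satisfies the condition.
Matched pairs: 0; unmatched t1 rows kept: 7.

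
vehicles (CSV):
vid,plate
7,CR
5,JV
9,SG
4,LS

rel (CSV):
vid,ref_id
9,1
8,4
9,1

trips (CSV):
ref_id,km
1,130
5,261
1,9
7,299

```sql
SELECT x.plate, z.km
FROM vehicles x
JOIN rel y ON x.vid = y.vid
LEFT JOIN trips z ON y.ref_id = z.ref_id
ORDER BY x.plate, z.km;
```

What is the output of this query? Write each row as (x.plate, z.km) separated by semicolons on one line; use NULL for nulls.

(SG, 9); (SG, 9); (SG, 130); (SG, 130)

Evaluate left to right. First `vehicles x INNER JOIN rel y` on vid: 2 row(s).
Then LEFT JOIN `trips z` on ref_id: each of those 2 rows is kept; rows whose y.ref_id has no match in z get NULL for z's columns.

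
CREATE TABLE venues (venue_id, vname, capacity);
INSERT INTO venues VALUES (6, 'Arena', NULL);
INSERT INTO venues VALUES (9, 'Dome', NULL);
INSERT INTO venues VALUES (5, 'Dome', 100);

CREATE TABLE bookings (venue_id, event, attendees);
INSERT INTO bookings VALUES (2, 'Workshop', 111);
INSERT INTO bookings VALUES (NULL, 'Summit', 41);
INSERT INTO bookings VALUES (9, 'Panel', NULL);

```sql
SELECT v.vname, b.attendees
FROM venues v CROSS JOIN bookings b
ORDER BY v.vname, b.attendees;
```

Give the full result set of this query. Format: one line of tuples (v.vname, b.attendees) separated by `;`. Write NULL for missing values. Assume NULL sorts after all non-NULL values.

CROSS JOIN pairs every row of `venues` with every row of `bookings`: 3 × 3 = 9 rows.

(Arena, 41); (Arena, 111); (Arena, NULL); (Dome, 41); (Dome, 41); (Dome, 111); (Dome, 111); (Dome, NULL); (Dome, NULL)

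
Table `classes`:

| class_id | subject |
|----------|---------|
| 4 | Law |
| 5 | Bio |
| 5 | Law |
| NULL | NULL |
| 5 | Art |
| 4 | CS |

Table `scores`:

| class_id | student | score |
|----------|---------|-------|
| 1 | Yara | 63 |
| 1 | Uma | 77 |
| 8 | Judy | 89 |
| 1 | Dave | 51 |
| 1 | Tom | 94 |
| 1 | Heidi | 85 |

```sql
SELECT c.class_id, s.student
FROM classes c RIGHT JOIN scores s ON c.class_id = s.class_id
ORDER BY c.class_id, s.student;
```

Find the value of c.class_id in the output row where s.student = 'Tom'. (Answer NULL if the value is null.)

NULL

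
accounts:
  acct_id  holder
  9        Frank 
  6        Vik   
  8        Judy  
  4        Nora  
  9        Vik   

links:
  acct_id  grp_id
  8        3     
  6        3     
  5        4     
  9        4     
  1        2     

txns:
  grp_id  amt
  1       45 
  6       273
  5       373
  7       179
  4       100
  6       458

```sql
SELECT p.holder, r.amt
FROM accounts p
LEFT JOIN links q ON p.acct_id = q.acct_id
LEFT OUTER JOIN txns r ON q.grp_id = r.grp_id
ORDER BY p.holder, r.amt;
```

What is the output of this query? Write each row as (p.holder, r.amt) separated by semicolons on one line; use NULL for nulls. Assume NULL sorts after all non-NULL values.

Joins associate left-to-right: accounts LEFT JOIN links on acct_id gives 5 intermediate row(s).
Then LEFT JOIN `txns r` on grp_id: each of those 5 rows is kept; rows whose q.grp_id has no match in r get NULL for r's columns.

(Frank, 100); (Judy, NULL); (Nora, NULL); (Vik, 100); (Vik, NULL)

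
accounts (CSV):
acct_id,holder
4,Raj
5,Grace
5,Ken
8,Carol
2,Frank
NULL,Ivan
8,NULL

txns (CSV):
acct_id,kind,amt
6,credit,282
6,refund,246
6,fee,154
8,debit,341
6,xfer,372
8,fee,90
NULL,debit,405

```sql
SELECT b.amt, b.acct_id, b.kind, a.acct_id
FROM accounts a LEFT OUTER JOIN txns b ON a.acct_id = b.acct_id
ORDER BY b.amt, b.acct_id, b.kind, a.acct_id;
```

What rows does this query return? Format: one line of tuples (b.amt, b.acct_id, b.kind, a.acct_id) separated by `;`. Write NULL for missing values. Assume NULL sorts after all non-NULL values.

LEFT JOIN keeps every row from `accounts`; unmatched rows get NULL for `txns`'s columns.
Matching on a.acct_id = b.acct_id. A NULL in a compared column never satisfies the condition.
- a (acct_id=4) has no partner → padded with NULL.
- a (acct_id=5) has no partner → padded with NULL.
- a (acct_id=5) has no partner → padded with NULL.
- a (acct_id=8) pairs with 2 row(s) of b.
- a (acct_id=2) has no partner → padded with NULL.
- a (acct_id=NULL) has no partner → padded with NULL.
- a (acct_id=8) pairs with 2 row(s) of b.
After projecting and ordering:
b.amt | b.acct_id | b.kind | a.acct_id
90 | 8 | fee | 8
90 | 8 | fee | 8
341 | 8 | debit | 8
341 | 8 | debit | 8
NULL | NULL | NULL | 2
NULL | NULL | NULL | 4
NULL | NULL | NULL | 5
NULL | NULL | NULL | 5
NULL | NULL | NULL | NULL

(90, 8, fee, 8); (90, 8, fee, 8); (341, 8, debit, 8); (341, 8, debit, 8); (NULL, NULL, NULL, 2); (NULL, NULL, NULL, 4); (NULL, NULL, NULL, 5); (NULL, NULL, NULL, 5); (NULL, NULL, NULL, NULL)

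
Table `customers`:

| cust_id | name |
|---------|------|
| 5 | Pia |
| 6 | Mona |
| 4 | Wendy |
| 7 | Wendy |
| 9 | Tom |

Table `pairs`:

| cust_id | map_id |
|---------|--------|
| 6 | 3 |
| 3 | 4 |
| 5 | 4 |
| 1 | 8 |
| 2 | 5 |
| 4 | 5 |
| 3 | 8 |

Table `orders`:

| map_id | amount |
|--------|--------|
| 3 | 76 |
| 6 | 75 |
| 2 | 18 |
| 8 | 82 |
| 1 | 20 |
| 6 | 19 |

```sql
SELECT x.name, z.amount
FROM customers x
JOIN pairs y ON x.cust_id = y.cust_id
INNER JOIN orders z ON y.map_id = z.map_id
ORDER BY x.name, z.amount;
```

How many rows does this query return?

Evaluate left to right. First `customers x INNER JOIN pairs y` on cust_id: 3 row(s).
Then INNER JOIN `orders z` on map_id: keep only rows whose y.map_id appears in z.
Result: 1 row(s).

1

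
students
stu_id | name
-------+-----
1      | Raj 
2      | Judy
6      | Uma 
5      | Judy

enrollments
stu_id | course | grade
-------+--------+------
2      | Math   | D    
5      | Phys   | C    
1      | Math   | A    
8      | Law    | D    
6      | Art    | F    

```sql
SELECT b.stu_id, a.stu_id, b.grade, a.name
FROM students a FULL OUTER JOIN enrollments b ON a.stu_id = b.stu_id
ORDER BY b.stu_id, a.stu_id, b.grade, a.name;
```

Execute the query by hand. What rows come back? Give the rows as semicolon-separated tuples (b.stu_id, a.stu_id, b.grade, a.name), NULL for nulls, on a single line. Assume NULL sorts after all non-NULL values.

(1, 1, A, Raj); (2, 2, D, Judy); (5, 5, C, Judy); (6, 6, F, Uma); (8, NULL, D, NULL)

FULL OUTER JOIN keeps every row from both sides; unmatched rows get NULL for the other side's columns.
Matching on a.stu_id = b.stu_id.
- stu_id=1: 1 matching b row(s), so 1 row(s) emitted.
- stu_id=2: 1 matching b row(s), so 1 row(s) emitted.
- stu_id=6: 1 matching b row(s), so 1 row(s) emitted.
- stu_id=5: 1 matching b row(s), so 1 row(s) emitted.
- 1 b row(s) had no a match → kept, a columns NULL.
After projecting and ordering:
b.stu_id | a.stu_id | b.grade | a.name
1 | 1 | A | Raj
2 | 2 | D | Judy
5 | 5 | C | Judy
6 | 6 | F | Uma
8 | NULL | D | NULL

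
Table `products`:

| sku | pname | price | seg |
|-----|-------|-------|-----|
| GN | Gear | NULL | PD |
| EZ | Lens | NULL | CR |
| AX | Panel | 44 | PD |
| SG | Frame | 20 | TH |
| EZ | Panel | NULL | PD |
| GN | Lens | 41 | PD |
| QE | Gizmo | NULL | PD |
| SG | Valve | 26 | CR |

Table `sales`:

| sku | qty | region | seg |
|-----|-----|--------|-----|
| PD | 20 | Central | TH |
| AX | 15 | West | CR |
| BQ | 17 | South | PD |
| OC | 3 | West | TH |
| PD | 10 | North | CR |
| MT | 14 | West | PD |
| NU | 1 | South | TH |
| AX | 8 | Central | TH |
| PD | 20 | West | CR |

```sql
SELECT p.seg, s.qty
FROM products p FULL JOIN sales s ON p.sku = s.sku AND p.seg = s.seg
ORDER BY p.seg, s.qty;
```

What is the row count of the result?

17

FULL OUTER JOIN keeps every row from both sides; unmatched rows get NULL for the other side's columns.
Matching on p.sku = s.sku AND p.seg = s.seg.
Matched pairs: 0; unmatched p rows kept: 8; unmatched s rows kept: 9.
Total: 0 matched + 17 padded = 17 rows.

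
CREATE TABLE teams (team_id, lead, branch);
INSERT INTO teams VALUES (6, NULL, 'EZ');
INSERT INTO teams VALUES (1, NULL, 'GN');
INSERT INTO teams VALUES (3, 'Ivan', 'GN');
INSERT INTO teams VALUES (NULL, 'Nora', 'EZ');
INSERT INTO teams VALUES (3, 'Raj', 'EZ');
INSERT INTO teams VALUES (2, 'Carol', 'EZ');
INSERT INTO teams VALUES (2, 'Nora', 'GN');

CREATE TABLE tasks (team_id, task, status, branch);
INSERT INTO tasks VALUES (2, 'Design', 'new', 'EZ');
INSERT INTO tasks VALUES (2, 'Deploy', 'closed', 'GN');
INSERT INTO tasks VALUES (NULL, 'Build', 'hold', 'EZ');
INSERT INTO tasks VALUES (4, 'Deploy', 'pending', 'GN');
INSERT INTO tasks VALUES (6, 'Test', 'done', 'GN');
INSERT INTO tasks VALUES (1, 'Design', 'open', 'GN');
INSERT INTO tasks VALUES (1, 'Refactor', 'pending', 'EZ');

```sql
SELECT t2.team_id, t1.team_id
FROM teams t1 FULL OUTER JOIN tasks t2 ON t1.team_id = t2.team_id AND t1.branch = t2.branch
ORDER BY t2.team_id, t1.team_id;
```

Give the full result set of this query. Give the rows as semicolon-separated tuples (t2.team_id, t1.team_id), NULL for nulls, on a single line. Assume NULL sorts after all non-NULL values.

(1, 1); (1, NULL); (2, 2); (2, 2); (4, NULL); (6, NULL); (NULL, 3); (NULL, 3); (NULL, 6); (NULL, NULL); (NULL, NULL)

FULL OUTER JOIN keeps every row from both sides; unmatched rows get NULL for the other side's columns.
Matching on t1.team_id = t2.team_id AND t1.branch = t2.branch. A NULL in a compared column never satisfies the condition.
- t1 (team_id=6, branch=EZ) has no partner → padded with NULL.
- t1 (team_id=1, branch=GN) pairs with 1 row(s) of t2.
- t1 (team_id=3, branch=GN) has no partner → padded with NULL.
- t1 (team_id=NULL, branch=EZ) has no partner → padded with NULL.
- t1 (team_id=3, branch=EZ) has no partner → padded with NULL.
- t1 (team_id=2, branch=EZ) pairs with 1 row(s) of t2.
- t1 (team_id=2, branch=GN) pairs with 1 row(s) of t2.
- 4 t2 row(s) had no t1 match → kept, t1 columns NULL.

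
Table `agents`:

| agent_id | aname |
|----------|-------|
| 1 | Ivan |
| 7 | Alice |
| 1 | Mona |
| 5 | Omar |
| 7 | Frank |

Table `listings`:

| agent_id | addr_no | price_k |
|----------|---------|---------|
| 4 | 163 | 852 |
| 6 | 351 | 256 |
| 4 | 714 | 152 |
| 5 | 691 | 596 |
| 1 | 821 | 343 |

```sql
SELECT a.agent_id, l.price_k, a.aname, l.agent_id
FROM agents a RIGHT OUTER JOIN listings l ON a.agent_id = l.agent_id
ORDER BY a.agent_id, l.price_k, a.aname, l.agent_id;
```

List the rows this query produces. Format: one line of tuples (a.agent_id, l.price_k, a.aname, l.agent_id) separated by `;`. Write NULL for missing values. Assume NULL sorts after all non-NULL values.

(1, 343, Ivan, 1); (1, 343, Mona, 1); (5, 596, Omar, 5); (NULL, 152, NULL, 4); (NULL, 256, NULL, 6); (NULL, 852, NULL, 4)

RIGHT JOIN keeps every row from `listings`; unmatched rows get NULL for `agents`'s columns.
Matching on a.agent_id = l.agent_id.
- a[0] agent_id=1 → 1 match(es) in l → 1 row(s).
- a[1] agent_id=7 → no match.
- a[2] agent_id=1 → 1 match(es) in l → 1 row(s).
- a[3] agent_id=5 → 1 match(es) in l → 1 row(s).
- a[4] agent_id=7 → no match.
- 3 row(s) from l found no a partner → padded with NULL.
After projecting and ordering:
a.agent_id | l.price_k | a.aname | l.agent_id
1 | 343 | Ivan | 1
1 | 343 | Mona | 1
5 | 596 | Omar | 5
NULL | 152 | NULL | 4
NULL | 256 | NULL | 6
NULL | 852 | NULL | 4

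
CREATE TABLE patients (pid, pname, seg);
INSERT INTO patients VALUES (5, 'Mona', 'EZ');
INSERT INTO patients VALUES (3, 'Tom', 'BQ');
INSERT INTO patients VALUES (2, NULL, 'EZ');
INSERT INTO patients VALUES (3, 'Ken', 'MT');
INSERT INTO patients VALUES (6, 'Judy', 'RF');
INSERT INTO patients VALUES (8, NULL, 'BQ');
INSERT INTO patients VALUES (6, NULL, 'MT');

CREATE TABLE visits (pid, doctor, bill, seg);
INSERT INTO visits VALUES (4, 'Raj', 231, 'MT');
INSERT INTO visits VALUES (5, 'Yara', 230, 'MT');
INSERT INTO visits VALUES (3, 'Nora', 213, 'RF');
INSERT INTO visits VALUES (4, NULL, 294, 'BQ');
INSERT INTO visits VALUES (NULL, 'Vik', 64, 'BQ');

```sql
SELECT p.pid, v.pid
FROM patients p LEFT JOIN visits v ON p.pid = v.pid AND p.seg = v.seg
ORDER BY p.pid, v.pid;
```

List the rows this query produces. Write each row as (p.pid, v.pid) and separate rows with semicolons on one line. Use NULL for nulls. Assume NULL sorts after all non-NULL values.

(2, NULL); (3, NULL); (3, NULL); (5, NULL); (6, NULL); (6, NULL); (8, NULL)

LEFT JOIN keeps every row from `patients`; unmatched rows get NULL for `visits`'s columns.
Matching on p.pid = v.pid AND p.seg = v.seg. A NULL in a compared column never satisfies the condition.
- p[0] pid=5, seg=EZ → no match; kept with NULLs on the v side.
- p[1] pid=3, seg=BQ → no match; kept with NULLs on the v side.
- p[2] pid=2, seg=EZ → no match; kept with NULLs on the v side.
- p[3] pid=3, seg=MT → no match; kept with NULLs on the v side.
- p[4] pid=6, seg=RF → no match; kept with NULLs on the v side.
- p[5] pid=8, seg=BQ → no match; kept with NULLs on the v side.
- p[6] pid=6, seg=MT → no match; kept with NULLs on the v side.
After projecting and ordering:
p.pid | v.pid
2 | NULL
3 | NULL
3 | NULL
5 | NULL
6 | NULL
6 | NULL
8 | NULL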